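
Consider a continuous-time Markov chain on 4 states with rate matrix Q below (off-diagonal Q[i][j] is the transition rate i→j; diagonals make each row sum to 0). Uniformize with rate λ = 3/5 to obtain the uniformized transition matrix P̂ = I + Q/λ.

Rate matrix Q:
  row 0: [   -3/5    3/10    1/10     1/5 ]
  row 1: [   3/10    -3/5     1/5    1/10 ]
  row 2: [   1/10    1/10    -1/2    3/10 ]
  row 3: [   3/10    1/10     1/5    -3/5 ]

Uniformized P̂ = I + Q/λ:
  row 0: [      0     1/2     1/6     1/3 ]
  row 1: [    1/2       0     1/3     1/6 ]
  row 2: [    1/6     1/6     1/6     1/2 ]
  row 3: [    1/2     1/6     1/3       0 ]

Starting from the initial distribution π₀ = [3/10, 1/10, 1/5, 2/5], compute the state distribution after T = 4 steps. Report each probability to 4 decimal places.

π = [0.2772, 0.2234, 0.2454, 0.2540]

t=0: π = [0.3000, 0.1000, 0.2000, 0.4000]
t=1: π = [0.2833, 0.2500, 0.2500, 0.2167]
t=2: π = [0.2750, 0.2194, 0.2444, 0.2611]
t=3: π = [0.2810, 0.2218, 0.2468, 0.2505]
t=4: π = [0.2772, 0.2234, 0.2454, 0.2540]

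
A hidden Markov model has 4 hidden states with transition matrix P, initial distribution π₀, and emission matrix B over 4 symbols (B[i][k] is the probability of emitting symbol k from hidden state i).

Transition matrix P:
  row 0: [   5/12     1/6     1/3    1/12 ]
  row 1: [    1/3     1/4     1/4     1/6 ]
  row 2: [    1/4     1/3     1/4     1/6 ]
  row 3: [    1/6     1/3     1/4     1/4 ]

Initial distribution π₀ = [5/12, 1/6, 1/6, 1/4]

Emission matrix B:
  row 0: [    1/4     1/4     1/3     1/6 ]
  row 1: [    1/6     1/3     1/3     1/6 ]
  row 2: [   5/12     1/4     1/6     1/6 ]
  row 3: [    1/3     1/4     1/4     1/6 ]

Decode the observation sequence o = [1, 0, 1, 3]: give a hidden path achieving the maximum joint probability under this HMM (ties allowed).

t=0: δ = [1.042e-01, 5.556e-02, 4.167e-02, 6.250e-02]  (obs o_0=1)
t=1: δ = [1.085e-02, 3.472e-03, 1.447e-02, 5.208e-03]  ψ = [0, 3, 0, 3]  (obs o_1=0)
t=2: δ = [1.130e-03, 1.608e-03, 9.042e-04, 6.028e-04]  ψ = [0, 2, 0, 2]  (obs o_2=1)
t=3: δ = [8.931e-05, 6.698e-05, 6.698e-05, 4.465e-05]  ψ = [1, 1, 1, 1]  (obs o_3=3)
backtrack: best end state = 0; path = [0, 2, 1, 0]

path = [0, 2, 1, 0]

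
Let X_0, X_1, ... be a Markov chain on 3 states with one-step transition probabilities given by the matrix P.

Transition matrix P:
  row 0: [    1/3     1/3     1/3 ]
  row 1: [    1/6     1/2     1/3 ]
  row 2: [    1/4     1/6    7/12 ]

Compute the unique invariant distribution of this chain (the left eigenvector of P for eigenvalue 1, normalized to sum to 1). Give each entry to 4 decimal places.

π = [0.2444, 0.3111, 0.4444]

Balance equations π_j = Σ_i π_i·P[i][j]:
  π_0 = 1/3·π_0 + 1/6·π_1 + 1/4·π_2
  π_1 = 1/3·π_0 + 1/2·π_1 + 1/6·π_2
  normalize: π_0 + π_1 + π_2 = 1
Solving the linear system gives exactly π = [11/45, 14/45, 4/9].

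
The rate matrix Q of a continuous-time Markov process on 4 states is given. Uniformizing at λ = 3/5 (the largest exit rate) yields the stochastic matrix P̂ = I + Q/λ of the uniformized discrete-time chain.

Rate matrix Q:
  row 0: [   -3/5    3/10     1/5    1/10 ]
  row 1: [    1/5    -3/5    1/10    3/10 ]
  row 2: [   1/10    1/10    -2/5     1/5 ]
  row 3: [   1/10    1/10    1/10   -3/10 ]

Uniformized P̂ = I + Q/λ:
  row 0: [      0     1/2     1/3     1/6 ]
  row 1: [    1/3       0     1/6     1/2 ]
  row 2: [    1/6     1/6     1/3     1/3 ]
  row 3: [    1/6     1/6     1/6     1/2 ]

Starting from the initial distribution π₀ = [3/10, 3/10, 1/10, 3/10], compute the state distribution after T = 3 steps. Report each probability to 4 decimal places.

t=0: π = [0.3000, 0.3000, 0.1000, 0.3000]
t=1: π = [0.1667, 0.2167, 0.2333, 0.3833]
t=2: π = [0.1750, 0.1861, 0.2333, 0.4056]
t=3: π = [0.1685, 0.1940, 0.2347, 0.4028]

π = [0.1685, 0.1940, 0.2347, 0.4028]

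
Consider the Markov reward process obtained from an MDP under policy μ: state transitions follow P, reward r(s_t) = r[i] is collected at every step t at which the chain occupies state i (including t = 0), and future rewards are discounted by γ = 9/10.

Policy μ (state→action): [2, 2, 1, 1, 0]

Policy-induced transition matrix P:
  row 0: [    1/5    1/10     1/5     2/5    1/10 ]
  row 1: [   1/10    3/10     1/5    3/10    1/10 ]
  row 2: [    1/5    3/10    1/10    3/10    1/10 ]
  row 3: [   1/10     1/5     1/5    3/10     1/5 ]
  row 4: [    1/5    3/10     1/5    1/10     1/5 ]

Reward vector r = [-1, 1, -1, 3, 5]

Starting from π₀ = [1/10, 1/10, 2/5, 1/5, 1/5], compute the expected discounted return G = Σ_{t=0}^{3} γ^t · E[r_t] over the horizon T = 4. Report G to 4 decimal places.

G = 4.7791

t=0: π = [0.1000, 0.1000, 0.4000, 0.2000, 0.2000], E[r] = 1.2000, γ^t·E[r] = 1.200000, running G = 1.200000
t=1: π = [0.1700, 0.2600, 0.1600, 0.2700, 0.1400], E[r] = 1.4400, γ^t·E[r] = 1.296000, running G = 2.496000
t=2: π = [0.1470, 0.2390, 0.1840, 0.2890, 0.1410], E[r] = 1.4800, γ^t·E[r] = 1.198800, running G = 3.694800
t=3: π = [0.1472, 0.2417, 0.1816, 0.2865, 0.1430], E[r] = 1.4874, γ^t·E[r] = 1.084315, running G = 4.779115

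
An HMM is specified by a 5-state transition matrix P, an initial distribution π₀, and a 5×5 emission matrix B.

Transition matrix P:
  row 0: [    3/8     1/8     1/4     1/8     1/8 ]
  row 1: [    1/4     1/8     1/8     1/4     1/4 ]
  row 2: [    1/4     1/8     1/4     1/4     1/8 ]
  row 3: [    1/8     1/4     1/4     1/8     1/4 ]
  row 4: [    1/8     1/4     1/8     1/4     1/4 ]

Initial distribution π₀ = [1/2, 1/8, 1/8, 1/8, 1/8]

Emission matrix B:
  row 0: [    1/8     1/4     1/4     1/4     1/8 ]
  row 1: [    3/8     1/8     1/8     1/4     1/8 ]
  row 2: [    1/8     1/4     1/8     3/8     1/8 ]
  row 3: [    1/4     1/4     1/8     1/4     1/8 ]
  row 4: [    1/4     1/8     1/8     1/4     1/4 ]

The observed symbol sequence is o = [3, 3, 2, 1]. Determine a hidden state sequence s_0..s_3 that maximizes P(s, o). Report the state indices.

t=0: δ = [1.250e-01, 3.125e-02, 4.688e-02, 3.125e-02, 3.125e-02]  (obs o_0=3)
t=1: δ = [1.172e-02, 3.906e-03, 1.172e-02, 3.906e-03, 3.906e-03]  ψ = [0, 0, 0, 0, 0]  (obs o_1=3)
t=2: δ = [1.099e-03, 1.831e-04, 3.662e-04, 3.662e-04, 1.831e-04]  ψ = [0, 0, 0, 2, 0]  (obs o_2=2)
t=3: δ = [1.030e-04, 1.717e-05, 6.866e-05, 3.433e-05, 1.717e-05]  ψ = [0, 0, 0, 0, 0]  (obs o_3=1)
backtrack: best end state = 0; path = [0, 0, 0, 0]

path = [0, 0, 0, 0]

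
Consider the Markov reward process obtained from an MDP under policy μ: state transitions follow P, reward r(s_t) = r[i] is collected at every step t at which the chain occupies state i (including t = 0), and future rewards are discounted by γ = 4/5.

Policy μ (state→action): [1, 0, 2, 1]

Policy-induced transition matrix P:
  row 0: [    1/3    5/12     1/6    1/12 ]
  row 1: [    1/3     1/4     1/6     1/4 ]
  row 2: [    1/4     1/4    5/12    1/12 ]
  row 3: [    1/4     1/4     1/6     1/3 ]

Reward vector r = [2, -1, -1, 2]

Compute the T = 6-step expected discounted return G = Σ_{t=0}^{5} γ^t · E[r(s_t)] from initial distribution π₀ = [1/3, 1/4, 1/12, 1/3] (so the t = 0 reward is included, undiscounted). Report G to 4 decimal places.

G = 2.2565

t=0: π = [0.3333, 0.2500, 0.0833, 0.3333], E[r] = 1.0000, γ^t·E[r] = 1.000000, running G = 1.000000
t=1: π = [0.2986, 0.3056, 0.1875, 0.2083], E[r] = 0.5208, γ^t·E[r] = 0.416667, running G = 1.416667
t=2: π = [0.3003, 0.2998, 0.2135, 0.1863], E[r] = 0.4601, γ^t·E[r] = 0.294444, running G = 1.711111
t=3: π = [0.3000, 0.3001, 0.2201, 0.1799], E[r] = 0.4397, γ^t·E[r] = 0.225111, running G = 1.936222
t=4: π = [0.3000, 0.3000, 0.2217, 0.1783], E[r] = 0.4350, γ^t·E[r] = 0.178158, running G = 2.114380
t=5: π = [0.3000, 0.3000, 0.2221, 0.1779], E[r] = 0.4337, γ^t·E[r] = 0.142127, running G = 2.256507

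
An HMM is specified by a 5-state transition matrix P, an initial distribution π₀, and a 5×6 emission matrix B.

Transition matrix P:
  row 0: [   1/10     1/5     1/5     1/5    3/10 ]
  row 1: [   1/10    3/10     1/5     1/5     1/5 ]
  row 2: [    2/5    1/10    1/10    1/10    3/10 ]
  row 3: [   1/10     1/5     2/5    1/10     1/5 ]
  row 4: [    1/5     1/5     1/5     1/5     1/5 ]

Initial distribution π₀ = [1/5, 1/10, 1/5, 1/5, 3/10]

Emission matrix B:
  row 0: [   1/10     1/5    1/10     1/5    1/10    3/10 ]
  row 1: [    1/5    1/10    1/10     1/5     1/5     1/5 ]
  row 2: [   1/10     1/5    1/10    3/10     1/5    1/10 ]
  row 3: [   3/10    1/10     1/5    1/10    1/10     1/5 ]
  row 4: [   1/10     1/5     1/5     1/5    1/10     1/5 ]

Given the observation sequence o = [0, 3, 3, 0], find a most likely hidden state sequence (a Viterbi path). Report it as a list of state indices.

t=0: δ = [2.000e-02, 2.000e-02, 2.000e-02, 6.000e-02, 3.000e-02]  (obs o_0=0)
t=1: δ = [1.600e-03, 2.400e-03, 7.200e-03, 6.000e-04, 2.400e-03]  ψ = [2, 3, 3, 3, 3]  (obs o_1=3)
t=2: δ = [5.760e-04, 1.440e-04, 2.160e-04, 7.200e-05, 4.320e-04]  ψ = [2, 1, 2, 2, 2]  (obs o_2=3)
t=3: δ = [8.640e-06, 2.304e-05, 1.152e-05, 3.456e-05, 1.728e-05]  ψ = [2, 0, 0, 0, 0]  (obs o_3=0)
backtrack: best end state = 3; path = [3, 2, 0, 3]

path = [3, 2, 0, 3]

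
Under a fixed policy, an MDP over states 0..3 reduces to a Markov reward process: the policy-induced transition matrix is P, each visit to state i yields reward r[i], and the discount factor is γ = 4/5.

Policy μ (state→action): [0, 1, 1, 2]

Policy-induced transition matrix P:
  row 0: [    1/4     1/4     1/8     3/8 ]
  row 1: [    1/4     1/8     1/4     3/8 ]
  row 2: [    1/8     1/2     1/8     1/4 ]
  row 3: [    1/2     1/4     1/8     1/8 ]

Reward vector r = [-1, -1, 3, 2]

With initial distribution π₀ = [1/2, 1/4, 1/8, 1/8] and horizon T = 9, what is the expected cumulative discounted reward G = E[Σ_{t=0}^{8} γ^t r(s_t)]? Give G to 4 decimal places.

t=0: π = [0.5000, 0.2500, 0.1250, 0.1250], E[r] = -0.1250, γ^t·E[r] = -0.125000, running G = -0.125000
t=1: π = [0.2656, 0.2500, 0.1563, 0.3281], E[r] = 0.6094, γ^t·E[r] = 0.487500, running G = 0.362500
t=2: π = [0.3125, 0.2578, 0.1563, 0.2734], E[r] = 0.4453, γ^t·E[r] = 0.285000, running G = 0.647500
t=3: π = [0.2988, 0.2568, 0.1572, 0.2871], E[r] = 0.4902, γ^t·E[r] = 0.251000, running G = 0.898500
t=4: π = [0.3021, 0.2572, 0.1571, 0.2836], E[r] = 0.4791, γ^t·E[r] = 0.196250, running G = 1.094750
t=5: π = [0.3013, 0.2571, 0.1572, 0.2845], E[r] = 0.4820, γ^t·E[r] = 0.157945, running G = 1.252695
t=6: π = [0.3015, 0.2571, 0.1571, 0.2842], E[r] = 0.4813, γ^t·E[r] = 0.126165, running G = 1.378860
t=7: π = [0.3014, 0.2571, 0.1571, 0.2843], E[r] = 0.4815, γ^t·E[r] = 0.100971, running G = 1.479830
t=8: π = [0.3014, 0.2571, 0.1571, 0.2843], E[r] = 0.4814, γ^t·E[r] = 0.080769, running G = 1.560599

G = 1.5606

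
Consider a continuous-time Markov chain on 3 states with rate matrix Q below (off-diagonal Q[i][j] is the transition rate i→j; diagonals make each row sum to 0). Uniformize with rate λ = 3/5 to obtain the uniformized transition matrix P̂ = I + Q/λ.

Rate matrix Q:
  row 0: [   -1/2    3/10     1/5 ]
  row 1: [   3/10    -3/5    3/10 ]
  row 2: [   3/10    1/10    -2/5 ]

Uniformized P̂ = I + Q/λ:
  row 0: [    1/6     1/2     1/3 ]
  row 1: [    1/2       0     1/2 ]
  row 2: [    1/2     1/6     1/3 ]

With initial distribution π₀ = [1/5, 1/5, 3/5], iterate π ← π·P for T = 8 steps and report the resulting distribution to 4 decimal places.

t=0: π = [0.2000, 0.2000, 0.6000]
t=1: π = [0.4333, 0.2000, 0.3667]
t=2: π = [0.3556, 0.2778, 0.3667]
t=3: π = [0.3815, 0.2389, 0.3796]
t=4: π = [0.3728, 0.2540, 0.3731]
t=5: π = [0.3757, 0.2486, 0.3757]
t=6: π = [0.3748, 0.2505, 0.3748]
t=7: π = [0.3751, 0.2498, 0.3751]
t=8: π = [0.3750, 0.2501, 0.3750]

π = [0.3750, 0.2501, 0.3750]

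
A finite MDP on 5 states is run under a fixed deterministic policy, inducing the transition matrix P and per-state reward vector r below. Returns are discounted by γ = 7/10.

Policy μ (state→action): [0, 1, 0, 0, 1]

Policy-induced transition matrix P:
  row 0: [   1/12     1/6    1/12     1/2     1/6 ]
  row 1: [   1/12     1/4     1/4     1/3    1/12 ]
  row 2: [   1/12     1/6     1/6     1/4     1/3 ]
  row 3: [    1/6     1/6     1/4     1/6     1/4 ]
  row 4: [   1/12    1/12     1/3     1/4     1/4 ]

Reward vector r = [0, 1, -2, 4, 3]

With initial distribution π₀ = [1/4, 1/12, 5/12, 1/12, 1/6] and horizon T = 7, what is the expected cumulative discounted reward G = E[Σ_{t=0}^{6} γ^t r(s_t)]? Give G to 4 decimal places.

G = 3.3025

t=0: π = [0.2500, 0.0833, 0.4167, 0.0833, 0.1667], E[r] = 0.0833, γ^t·E[r] = 0.083333, running G = 0.083333
t=1: π = [0.0903, 0.1597, 0.1875, 0.3125, 0.2500], E[r] = 1.7847, γ^t·E[r] = 1.249306, running G = 1.332639
t=2: π = [0.1094, 0.1591, 0.2402, 0.2598, 0.2315], E[r] = 1.4126, γ^t·E[r] = 0.692182, running G = 2.024821
t=3: π = [0.1050, 0.1606, 0.2310, 0.2690, 0.2344], E[r] = 1.4775, γ^t·E[r] = 0.506775, running G = 2.531596
t=4: π = [0.1057, 0.1605, 0.2328, 0.2672, 0.2337], E[r] = 1.4650, γ^t·E[r] = 0.351756, running G = 2.883352
t=5: π = [0.1056, 0.1606, 0.2325, 0.2675, 0.2338], E[r] = 1.4673, γ^t·E[r] = 0.246615, running G = 3.129967
t=6: π = [0.1056, 0.1606, 0.2325, 0.2675, 0.2338], E[r] = 1.4669, γ^t·E[r] = 0.172580, running G = 3.302547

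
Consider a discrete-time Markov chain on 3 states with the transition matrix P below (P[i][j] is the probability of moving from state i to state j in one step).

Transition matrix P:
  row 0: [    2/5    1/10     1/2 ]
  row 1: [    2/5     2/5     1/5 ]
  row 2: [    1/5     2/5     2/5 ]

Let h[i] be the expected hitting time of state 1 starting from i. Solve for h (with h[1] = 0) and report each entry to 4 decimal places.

First-step conditioning: h[1] = 0; for i ≠ 1, h[i] = 1 + Σ_k P[i][k]·h[k].
  h[0] = 1 + 2/5·h[0] + 1/2·h[2]
  h[2] = 1 + 1/5·h[0] + 2/5·h[2]
Solving the 2×2 linear system over states ≠ 1 gives exactly h = [55/13, 0, 40/13] (h[1] = 0 is the target).

h = [4.2308, 0.0000, 3.0769]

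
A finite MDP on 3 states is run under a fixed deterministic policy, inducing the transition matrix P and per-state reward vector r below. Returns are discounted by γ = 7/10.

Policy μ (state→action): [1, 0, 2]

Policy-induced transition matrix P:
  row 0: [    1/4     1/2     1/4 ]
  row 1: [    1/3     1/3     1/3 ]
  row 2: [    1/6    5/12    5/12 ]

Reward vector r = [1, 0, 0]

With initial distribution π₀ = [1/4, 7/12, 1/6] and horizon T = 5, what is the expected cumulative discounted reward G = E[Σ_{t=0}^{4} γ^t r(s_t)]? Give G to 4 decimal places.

t=0: π = [0.2500, 0.5833, 0.1667], E[r] = 0.2500, γ^t·E[r] = 0.250000, running G = 0.250000
t=1: π = [0.2847, 0.3889, 0.3264], E[r] = 0.2847, γ^t·E[r] = 0.199306, running G = 0.449306
t=2: π = [0.2552, 0.4080, 0.3368], E[r] = 0.2552, γ^t·E[r] = 0.125052, running G = 0.574358
t=3: π = [0.2559, 0.4039, 0.3401], E[r] = 0.2559, γ^t·E[r] = 0.087785, running G = 0.662142
t=4: π = [0.2553, 0.4043, 0.3404], E[r] = 0.2553, γ^t·E[r] = 0.061302, running G = 0.723444

G = 0.7234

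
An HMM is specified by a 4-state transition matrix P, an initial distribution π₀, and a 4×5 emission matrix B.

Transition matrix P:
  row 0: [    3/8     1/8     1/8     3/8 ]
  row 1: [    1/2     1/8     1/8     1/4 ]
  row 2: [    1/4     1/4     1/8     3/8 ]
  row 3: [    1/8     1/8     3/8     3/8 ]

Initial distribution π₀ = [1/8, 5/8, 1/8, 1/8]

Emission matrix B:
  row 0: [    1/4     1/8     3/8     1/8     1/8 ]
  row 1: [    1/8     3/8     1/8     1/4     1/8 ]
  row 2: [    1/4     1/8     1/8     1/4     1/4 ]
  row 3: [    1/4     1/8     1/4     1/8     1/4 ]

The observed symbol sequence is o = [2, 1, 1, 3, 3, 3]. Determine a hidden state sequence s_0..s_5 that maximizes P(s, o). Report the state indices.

t=0: δ = [4.688e-02, 7.812e-02, 1.562e-02, 3.125e-02]  (obs o_0=2)
t=1: δ = [4.883e-03, 3.662e-03, 1.465e-03, 2.441e-03]  ψ = [1, 1, 3, 1]  (obs o_1=1)
t=2: δ = [2.289e-04, 2.289e-04, 1.144e-04, 2.289e-04]  ψ = [0, 0, 3, 0]  (obs o_2=1)
t=3: δ = [1.431e-05, 7.153e-06, 2.146e-05, 1.073e-05]  ψ = [1, 0, 3, 0]  (obs o_3=3)
t=4: δ = [6.706e-07, 1.341e-06, 1.006e-06, 1.006e-06]  ψ = [0, 2, 3, 2]  (obs o_4=3)
t=5: δ = [8.382e-08, 6.286e-08, 9.430e-08, 4.715e-08]  ψ = [1, 2, 3, 2]  (obs o_5=3)
backtrack: best end state = 2; path = [1, 0, 3, 2, 3, 2]

path = [1, 0, 3, 2, 3, 2]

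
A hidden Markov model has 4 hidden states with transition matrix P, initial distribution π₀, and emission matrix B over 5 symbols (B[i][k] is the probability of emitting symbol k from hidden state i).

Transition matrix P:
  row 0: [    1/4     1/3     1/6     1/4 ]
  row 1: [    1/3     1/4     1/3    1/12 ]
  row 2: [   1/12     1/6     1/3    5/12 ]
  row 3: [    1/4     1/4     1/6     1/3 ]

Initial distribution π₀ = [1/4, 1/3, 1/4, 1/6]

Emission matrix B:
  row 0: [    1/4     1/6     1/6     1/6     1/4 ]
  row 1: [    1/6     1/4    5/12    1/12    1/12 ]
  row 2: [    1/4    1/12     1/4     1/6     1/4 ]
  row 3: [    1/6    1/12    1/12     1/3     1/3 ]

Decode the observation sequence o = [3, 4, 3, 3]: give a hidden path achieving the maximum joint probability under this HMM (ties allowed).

t=0: δ = [4.167e-02, 2.778e-02, 4.167e-02, 5.556e-02]  (obs o_0=3)
t=1: δ = [3.472e-03, 1.157e-03, 3.472e-03, 6.173e-03]  ψ = [3, 0, 2, 3]  (obs o_1=4)
t=2: δ = [2.572e-04, 1.286e-04, 1.929e-04, 6.859e-04]  ψ = [3, 3, 2, 3]  (obs o_2=3)
t=3: δ = [2.858e-05, 1.429e-05, 1.905e-05, 7.621e-05]  ψ = [3, 3, 3, 3]  (obs o_3=3)
backtrack: best end state = 3; path = [3, 3, 3, 3]

path = [3, 3, 3, 3]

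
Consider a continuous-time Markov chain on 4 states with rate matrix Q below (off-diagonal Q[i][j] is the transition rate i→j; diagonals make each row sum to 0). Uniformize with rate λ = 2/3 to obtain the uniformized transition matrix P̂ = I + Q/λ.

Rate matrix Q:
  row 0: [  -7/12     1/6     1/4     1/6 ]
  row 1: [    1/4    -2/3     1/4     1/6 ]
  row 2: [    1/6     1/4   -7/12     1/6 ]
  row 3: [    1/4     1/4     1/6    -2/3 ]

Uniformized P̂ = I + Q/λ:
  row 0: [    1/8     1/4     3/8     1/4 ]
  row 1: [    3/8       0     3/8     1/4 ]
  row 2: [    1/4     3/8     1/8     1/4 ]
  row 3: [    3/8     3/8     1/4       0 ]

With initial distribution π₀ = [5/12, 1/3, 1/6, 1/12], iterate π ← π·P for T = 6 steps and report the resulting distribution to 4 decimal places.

t=0: π = [0.4167, 0.3333, 0.1667, 0.0833]
t=1: π = [0.2500, 0.1979, 0.3229, 0.2292]
t=2: π = [0.2721, 0.2695, 0.2656, 0.1927]
t=3: π = [0.2738, 0.2399, 0.2845, 0.2018]
t=4: π = [0.2710, 0.2508, 0.2786, 0.1995]
t=5: π = [0.2724, 0.2471, 0.2804, 0.2001]
t=6: π = [0.2718, 0.2483, 0.2799, 0.2000]

π = [0.2718, 0.2483, 0.2799, 0.2000]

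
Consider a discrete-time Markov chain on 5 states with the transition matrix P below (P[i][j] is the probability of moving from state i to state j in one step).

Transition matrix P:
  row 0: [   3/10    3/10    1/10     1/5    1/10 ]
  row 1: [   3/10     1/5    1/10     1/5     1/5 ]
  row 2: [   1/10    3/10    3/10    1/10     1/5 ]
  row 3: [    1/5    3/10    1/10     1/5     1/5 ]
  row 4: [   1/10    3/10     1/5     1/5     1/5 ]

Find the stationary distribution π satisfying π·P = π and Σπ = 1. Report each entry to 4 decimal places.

π = [0.2163, 0.2727, 0.1473, 0.1853, 0.1784]

Balance equations π_j = Σ_i π_i·P[i][j]:
  π_0 = 3/10·π_0 + 3/10·π_1 + 1/10·π_2 + 1/5·π_3 + 1/10·π_4
  π_1 = 3/10·π_0 + 1/5·π_1 + 3/10·π_2 + 3/10·π_3 + 3/10·π_4
  π_2 = 1/10·π_0 + 1/10·π_1 + 3/10·π_2 + 1/10·π_3 + 1/5·π_4
  π_3 = 1/5·π_0 + 1/5·π_1 + 1/10·π_2 + 1/5·π_3 + 1/5·π_4
  normalize: π_0 + π_1 + π_2 + π_3 + π_4 = 1
Solving the linear system gives exactly π = [188/869, 3/11, 128/869, 161/869, 155/869].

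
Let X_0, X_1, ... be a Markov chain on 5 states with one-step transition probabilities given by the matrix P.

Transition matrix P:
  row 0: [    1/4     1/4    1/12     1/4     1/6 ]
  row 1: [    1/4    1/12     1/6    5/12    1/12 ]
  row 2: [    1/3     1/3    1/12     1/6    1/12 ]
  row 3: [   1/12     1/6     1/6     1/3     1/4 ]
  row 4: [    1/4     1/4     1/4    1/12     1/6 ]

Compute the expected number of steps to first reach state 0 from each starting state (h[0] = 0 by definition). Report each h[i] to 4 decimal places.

First-step conditioning: h[0] = 0; for i ≠ 0, h[i] = 1 + Σ_k P[i][k]·h[k].
  h[1] = 1 + 1/12·h[1] + 1/6·h[2] + 5/12·h[3] + 1/12·h[4]
  h[2] = 1 + 1/3·h[1] + 1/12·h[2] + 1/6·h[3] + 1/12·h[4]
  h[3] = 1 + 1/6·h[1] + 1/6·h[2] + 1/3·h[3] + 1/4·h[4]
  h[4] = 1 + 1/4·h[1] + 1/4·h[2] + 1/12·h[3] + 1/6·h[4]
Solving the 4×4 linear system over states ≠ 0 gives exactly h = [0, 5907/1261, 5256/1261, 6759/1261, 426/97] (h[0] = 0 is the target).

h = [0.0000, 4.6844, 4.1681, 5.3600, 4.3918]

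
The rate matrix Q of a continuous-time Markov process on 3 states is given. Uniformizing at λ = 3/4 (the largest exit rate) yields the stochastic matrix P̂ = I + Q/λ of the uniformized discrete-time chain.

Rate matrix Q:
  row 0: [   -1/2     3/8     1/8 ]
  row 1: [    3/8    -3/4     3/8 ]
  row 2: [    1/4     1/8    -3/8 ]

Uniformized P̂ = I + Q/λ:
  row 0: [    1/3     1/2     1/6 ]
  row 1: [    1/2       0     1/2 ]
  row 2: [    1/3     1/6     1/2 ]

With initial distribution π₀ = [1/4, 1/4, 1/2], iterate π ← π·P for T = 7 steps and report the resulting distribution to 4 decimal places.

t=0: π = [0.2500, 0.2500, 0.5000]
t=1: π = [0.3750, 0.2083, 0.4167]
t=2: π = [0.3681, 0.2569, 0.3750]
t=3: π = [0.3762, 0.2465, 0.3773]
t=4: π = [0.3744, 0.2510, 0.3746]
t=5: π = [0.3752, 0.2496, 0.3752]
t=6: π = [0.3749, 0.2501, 0.3749]
t=7: π = [0.3750, 0.2500, 0.3750]

π = [0.3750, 0.2500, 0.3750]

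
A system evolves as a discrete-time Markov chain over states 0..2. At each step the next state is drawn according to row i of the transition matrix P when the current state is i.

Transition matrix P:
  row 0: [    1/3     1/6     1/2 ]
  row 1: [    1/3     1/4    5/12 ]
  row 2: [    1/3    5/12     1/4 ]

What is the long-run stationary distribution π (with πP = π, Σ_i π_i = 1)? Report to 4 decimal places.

π = [0.3333, 0.2857, 0.3810]

Balance equations π_j = Σ_i π_i·P[i][j]:
  π_0 = 1/3·π_0 + 1/3·π_1 + 1/3·π_2
  π_1 = 1/6·π_0 + 1/4·π_1 + 5/12·π_2
  normalize: π_0 + π_1 + π_2 = 1
Solving the linear system gives exactly π = [1/3, 2/7, 8/21].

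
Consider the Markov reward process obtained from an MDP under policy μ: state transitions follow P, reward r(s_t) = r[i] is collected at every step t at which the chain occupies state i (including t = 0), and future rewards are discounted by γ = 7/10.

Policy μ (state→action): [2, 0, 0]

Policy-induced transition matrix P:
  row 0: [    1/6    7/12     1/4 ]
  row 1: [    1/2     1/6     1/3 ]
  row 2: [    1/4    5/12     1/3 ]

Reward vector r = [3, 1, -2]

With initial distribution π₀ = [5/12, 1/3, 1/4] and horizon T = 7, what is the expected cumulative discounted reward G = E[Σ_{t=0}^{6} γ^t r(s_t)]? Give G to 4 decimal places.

G = 2.5496

t=0: π = [0.4167, 0.3333, 0.2500], E[r] = 1.0833, γ^t·E[r] = 1.083333, running G = 1.083333
t=1: π = [0.2986, 0.4028, 0.2986], E[r] = 0.7014, γ^t·E[r] = 0.490972, running G = 1.574306
t=2: π = [0.3258, 0.3657, 0.3084], E[r] = 0.7263, γ^t·E[r] = 0.355874, running G = 1.930179
t=3: π = [0.3143, 0.3795, 0.3062], E[r] = 0.7100, γ^t·E[r] = 0.243537, running G = 2.173717
t=4: π = [0.3187, 0.3742, 0.3071], E[r] = 0.7160, γ^t·E[r] = 0.171901, running G = 2.345618
t=5: π = [0.3170, 0.3762, 0.3068], E[r] = 0.7136, γ^t·E[r] = 0.119941, running G = 2.465559
t=6: π = [0.3176, 0.3754, 0.3069], E[r] = 0.7145, γ^t·E[r] = 0.084064, running G = 2.549624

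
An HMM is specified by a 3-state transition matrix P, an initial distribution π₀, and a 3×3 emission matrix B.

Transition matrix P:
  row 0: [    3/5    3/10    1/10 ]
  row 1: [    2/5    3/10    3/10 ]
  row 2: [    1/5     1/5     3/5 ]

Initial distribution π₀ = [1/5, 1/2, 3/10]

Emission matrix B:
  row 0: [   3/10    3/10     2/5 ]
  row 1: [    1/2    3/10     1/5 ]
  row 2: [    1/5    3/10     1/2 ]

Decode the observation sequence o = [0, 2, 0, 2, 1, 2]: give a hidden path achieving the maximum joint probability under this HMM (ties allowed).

path = [1, 0, 0, 0, 0, 0]

t=0: δ = [6.000e-02, 2.500e-01, 6.000e-02]  (obs o_0=0)
t=1: δ = [4.000e-02, 1.500e-02, 3.750e-02]  ψ = [1, 1, 1]  (obs o_1=2)
t=2: δ = [7.200e-03, 6.000e-03, 4.500e-03]  ψ = [0, 0, 2]  (obs o_2=0)
t=3: δ = [1.728e-03, 4.320e-04, 1.350e-03]  ψ = [0, 0, 2]  (obs o_3=2)
t=4: δ = [3.110e-04, 1.555e-04, 2.430e-04]  ψ = [0, 0, 2]  (obs o_4=1)
t=5: δ = [7.465e-05, 1.866e-05, 7.290e-05]  ψ = [0, 0, 2]  (obs o_5=2)
backtrack: best end state = 0; path = [1, 0, 0, 0, 0, 0]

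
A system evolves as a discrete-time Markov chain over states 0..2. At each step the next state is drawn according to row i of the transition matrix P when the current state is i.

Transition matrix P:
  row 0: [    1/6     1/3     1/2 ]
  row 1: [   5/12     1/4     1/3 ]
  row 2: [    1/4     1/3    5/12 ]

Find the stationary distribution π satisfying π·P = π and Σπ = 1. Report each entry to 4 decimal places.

Balance equations π_j = Σ_i π_i·P[i][j]:
  π_0 = 1/6·π_0 + 5/12·π_1 + 1/4·π_2
  π_1 = 1/3·π_0 + 1/4·π_1 + 1/3·π_2
  normalize: π_0 + π_1 + π_2 = 1
Solving the linear system gives exactly π = [47/169, 4/13, 70/169].

π = [0.2781, 0.3077, 0.4142]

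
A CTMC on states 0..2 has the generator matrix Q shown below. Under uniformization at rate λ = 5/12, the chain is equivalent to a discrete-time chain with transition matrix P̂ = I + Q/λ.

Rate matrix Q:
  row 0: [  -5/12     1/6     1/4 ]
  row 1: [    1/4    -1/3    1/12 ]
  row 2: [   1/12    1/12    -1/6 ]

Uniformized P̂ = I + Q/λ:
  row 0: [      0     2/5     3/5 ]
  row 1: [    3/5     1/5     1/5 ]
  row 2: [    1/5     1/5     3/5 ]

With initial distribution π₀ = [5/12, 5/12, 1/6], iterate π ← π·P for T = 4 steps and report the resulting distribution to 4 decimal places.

π = [0.2503, 0.2503, 0.4995]

t=0: π = [0.4167, 0.4167, 0.1667]
t=1: π = [0.2833, 0.2833, 0.4333]
t=2: π = [0.2567, 0.2567, 0.4867]
t=3: π = [0.2513, 0.2513, 0.4973]
t=4: π = [0.2503, 0.2503, 0.4995]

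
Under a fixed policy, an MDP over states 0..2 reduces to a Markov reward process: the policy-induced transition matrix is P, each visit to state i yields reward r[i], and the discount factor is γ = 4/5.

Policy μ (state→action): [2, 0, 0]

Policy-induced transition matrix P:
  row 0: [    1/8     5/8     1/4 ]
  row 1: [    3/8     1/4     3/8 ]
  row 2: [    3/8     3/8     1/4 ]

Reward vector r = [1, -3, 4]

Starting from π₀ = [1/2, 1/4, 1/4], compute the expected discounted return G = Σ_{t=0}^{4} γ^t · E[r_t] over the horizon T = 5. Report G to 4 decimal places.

t=0: π = [0.5000, 0.2500, 0.2500], E[r] = 0.7500, γ^t·E[r] = 0.750000, running G = 0.750000
t=1: π = [0.2500, 0.4688, 0.2813], E[r] = -0.0313, γ^t·E[r] = -0.025000, running G = 0.725000
t=2: π = [0.3125, 0.3789, 0.3086], E[r] = 0.4102, γ^t·E[r] = 0.262500, running G = 0.987500
t=3: π = [0.2969, 0.4058, 0.2974], E[r] = 0.2690, γ^t·E[r] = 0.137750, running G = 1.125250
t=4: π = [0.3008, 0.3985, 0.3007], E[r] = 0.3082, γ^t·E[r] = 0.126225, running G = 1.251475

G = 1.2515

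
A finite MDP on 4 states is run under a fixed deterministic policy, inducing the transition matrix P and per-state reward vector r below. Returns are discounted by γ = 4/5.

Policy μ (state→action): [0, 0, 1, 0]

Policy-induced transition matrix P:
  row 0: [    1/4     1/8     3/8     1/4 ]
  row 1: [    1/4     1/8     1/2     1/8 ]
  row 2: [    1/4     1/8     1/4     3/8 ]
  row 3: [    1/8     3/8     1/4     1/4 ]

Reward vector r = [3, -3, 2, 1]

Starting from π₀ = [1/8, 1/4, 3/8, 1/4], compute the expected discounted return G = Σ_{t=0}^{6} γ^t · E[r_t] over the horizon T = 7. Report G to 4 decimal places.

G = 3.5708

t=0: π = [0.1250, 0.2500, 0.3750, 0.2500], E[r] = 0.6250, γ^t·E[r] = 0.625000, running G = 0.625000
t=1: π = [0.2188, 0.1875, 0.3281, 0.2656], E[r] = 1.0156, γ^t·E[r] = 0.812500, running G = 1.437500
t=2: π = [0.2168, 0.1914, 0.3242, 0.2676], E[r] = 0.9922, γ^t·E[r] = 0.635000, running G = 2.072500
t=3: π = [0.2166, 0.1919, 0.3250, 0.2666], E[r] = 0.9905, γ^t·E[r] = 0.507125, running G = 2.579625
t=4: π = [0.2167, 0.1917, 0.3250, 0.2666], E[r] = 0.9918, γ^t·E[r] = 0.406238, running G = 2.985863
t=5: π = [0.2167, 0.1917, 0.3250, 0.2667], E[r] = 0.9917, γ^t·E[r] = 0.324963, running G = 3.310825
t=6: π = [0.2167, 0.1917, 0.3250, 0.2667], E[r] = 0.9917, γ^t·E[r] = 0.259957, running G = 3.570782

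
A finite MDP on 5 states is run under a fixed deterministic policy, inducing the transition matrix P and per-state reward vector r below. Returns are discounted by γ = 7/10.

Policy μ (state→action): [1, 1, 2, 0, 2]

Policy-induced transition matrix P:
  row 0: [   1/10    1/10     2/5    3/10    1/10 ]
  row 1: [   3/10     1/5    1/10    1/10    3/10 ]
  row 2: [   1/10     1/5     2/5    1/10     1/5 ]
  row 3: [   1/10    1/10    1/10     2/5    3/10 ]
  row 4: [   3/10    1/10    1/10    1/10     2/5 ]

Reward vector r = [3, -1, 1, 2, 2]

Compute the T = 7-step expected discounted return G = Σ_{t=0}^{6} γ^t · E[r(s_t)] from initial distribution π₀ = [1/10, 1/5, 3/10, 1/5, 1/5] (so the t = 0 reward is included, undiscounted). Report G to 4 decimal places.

t=0: π = [0.1000, 0.2000, 0.3000, 0.2000, 0.2000], E[r] = 1.2000, γ^t·E[r] = 1.200000, running G = 1.200000
t=1: π = [0.1800, 0.1500, 0.2200, 0.1800, 0.2700], E[r] = 1.5100, γ^t·E[r] = 1.057000, running G = 2.257000
t=2: π = [0.1840, 0.1370, 0.2200, 0.1900, 0.2690], E[r] = 1.5530, γ^t·E[r] = 0.760970, running G = 3.017970
t=3: π = [0.1812, 0.1357, 0.2212, 0.1938, 0.2681], E[r] = 1.5529, γ^t·E[r] = 0.532645, running G = 3.550615
t=4: π = [0.1808, 0.1357, 0.2207, 0.1944, 0.2685], E[r] = 1.5530, γ^t·E[r] = 0.372868, running G = 3.923483
t=5: π = [0.1808, 0.1356, 0.2204, 0.1945, 0.2686], E[r] = 1.5535, γ^t·E[r] = 0.261090, running G = 4.184573
t=6: π = [0.1809, 0.1356, 0.2204, 0.1945, 0.2687], E[r] = 1.5536, γ^t·E[r] = 0.182785, running G = 4.367358

G = 4.3674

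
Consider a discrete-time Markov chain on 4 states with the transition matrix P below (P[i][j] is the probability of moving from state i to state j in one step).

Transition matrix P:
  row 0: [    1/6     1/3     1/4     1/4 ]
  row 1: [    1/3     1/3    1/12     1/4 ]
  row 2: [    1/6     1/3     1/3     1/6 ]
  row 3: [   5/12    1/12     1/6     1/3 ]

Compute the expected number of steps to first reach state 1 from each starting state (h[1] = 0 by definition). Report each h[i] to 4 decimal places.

h = [3.6923, 0.0000, 3.6000, 4.7077]

First-step conditioning: h[1] = 0; for i ≠ 1, h[i] = 1 + Σ_k P[i][k]·h[k].
  h[0] = 1 + 1/6·h[0] + 1/4·h[2] + 1/4·h[3]
  h[2] = 1 + 1/6·h[0] + 1/3·h[2] + 1/6·h[3]
  h[3] = 1 + 5/12·h[0] + 1/6·h[2] + 1/3·h[3]
Solving the 3×3 linear system over states ≠ 1 gives exactly h = [48/13, 0, 18/5, 306/65] (h[1] = 0 is the target).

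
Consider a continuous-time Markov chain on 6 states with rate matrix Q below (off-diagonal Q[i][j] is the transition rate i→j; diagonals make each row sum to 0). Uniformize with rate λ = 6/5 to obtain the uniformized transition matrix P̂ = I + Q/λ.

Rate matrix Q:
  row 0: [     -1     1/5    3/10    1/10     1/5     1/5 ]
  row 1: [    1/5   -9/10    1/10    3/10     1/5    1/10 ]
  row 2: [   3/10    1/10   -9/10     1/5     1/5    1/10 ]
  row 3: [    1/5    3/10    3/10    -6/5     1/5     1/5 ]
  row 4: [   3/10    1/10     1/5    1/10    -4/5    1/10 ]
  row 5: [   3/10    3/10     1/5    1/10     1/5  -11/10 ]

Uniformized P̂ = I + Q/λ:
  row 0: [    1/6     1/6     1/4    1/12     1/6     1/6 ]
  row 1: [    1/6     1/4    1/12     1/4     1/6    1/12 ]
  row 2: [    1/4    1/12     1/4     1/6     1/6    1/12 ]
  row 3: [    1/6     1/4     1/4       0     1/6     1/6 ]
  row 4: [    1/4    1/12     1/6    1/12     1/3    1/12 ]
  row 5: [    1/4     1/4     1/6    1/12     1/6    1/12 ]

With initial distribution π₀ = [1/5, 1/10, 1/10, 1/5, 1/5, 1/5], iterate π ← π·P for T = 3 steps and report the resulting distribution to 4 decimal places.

π = [0.2084, 0.1670, 0.1966, 0.1168, 0.2000, 0.1111]

t=0: π = [0.2000, 0.1000, 0.1000, 0.2000, 0.2000, 0.2000]
t=1: π = [0.2083, 0.1833, 0.2000, 0.0917, 0.2000, 0.1167]
t=2: π = [0.2097, 0.1660, 0.1931, 0.1229, 0.2000, 0.1083]
t=3: π = [0.2084, 0.1670, 0.1966, 0.1168, 0.2000, 0.1111]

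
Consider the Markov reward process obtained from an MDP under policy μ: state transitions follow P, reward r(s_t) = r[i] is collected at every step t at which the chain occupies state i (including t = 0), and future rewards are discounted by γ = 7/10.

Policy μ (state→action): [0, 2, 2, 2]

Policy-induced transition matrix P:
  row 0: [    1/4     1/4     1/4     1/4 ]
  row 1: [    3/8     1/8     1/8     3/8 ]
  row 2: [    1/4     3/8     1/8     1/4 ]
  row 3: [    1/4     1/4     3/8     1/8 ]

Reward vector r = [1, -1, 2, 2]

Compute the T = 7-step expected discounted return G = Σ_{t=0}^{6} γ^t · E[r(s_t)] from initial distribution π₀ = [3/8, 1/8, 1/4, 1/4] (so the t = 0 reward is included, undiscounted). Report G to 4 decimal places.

G = 3.2362

t=0: π = [0.3750, 0.1250, 0.2500, 0.2500], E[r] = 1.2500, γ^t·E[r] = 1.250000, running G = 1.250000
t=1: π = [0.2656, 0.2656, 0.2344, 0.2344], E[r] = 0.9375, γ^t·E[r] = 0.656250, running G = 1.906250
t=2: π = [0.2832, 0.2461, 0.2168, 0.2539], E[r] = 0.9785, γ^t·E[r] = 0.479473, running G = 2.385723
t=3: π = [0.2808, 0.2463, 0.2239, 0.2490], E[r] = 0.9802, γ^t·E[r] = 0.336217, running G = 2.721940
t=4: π = [0.2808, 0.2472, 0.2224, 0.2497], E[r] = 0.9776, γ^t·E[r] = 0.234729, running G = 2.956669
t=5: π = [0.2809, 0.2469, 0.2225, 0.2497], E[r] = 0.9784, γ^t·E[r] = 0.164442, running G = 3.121111
t=6: π = [0.2809, 0.2470, 0.2225, 0.2497], E[r] = 0.9783, γ^t·E[r] = 0.115094, running G = 3.236205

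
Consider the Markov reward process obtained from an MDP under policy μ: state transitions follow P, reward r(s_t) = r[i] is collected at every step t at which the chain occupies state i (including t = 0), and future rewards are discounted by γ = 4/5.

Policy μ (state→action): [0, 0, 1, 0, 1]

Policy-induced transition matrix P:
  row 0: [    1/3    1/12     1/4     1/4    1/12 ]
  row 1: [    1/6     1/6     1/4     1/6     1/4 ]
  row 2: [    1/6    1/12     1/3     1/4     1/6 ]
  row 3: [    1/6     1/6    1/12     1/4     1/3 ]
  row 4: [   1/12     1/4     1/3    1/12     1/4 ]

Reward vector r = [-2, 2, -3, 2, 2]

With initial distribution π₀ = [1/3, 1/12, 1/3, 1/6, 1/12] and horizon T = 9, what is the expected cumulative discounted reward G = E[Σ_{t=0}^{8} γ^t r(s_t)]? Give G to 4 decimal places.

t=0: π = [0.3333, 0.0833, 0.3333, 0.1667, 0.0833], E[r] = -1.0000, γ^t·E[r] = -1.000000, running G = -1.000000
t=1: π = [0.2153, 0.1181, 0.2569, 0.2292, 0.1806], E[r] = -0.1458, γ^t·E[r] = -0.116667, running G = -1.116667
t=2: π = [0.1875, 0.1424, 0.2483, 0.2101, 0.2118], E[r] = 0.0087, γ^t·E[r] = 0.005556, running G = -1.111111
t=3: π = [0.1803, 0.1480, 0.2533, 0.2028, 0.2156], E[r] = 0.0123, γ^t·E[r] = 0.006296, running G = -1.104815
t=4: π = [0.1787, 0.1485, 0.2553, 0.2017, 0.2157], E[r] = 0.0087, γ^t·E[r] = 0.003551, running G = -1.101264
t=5: π = [0.1785, 0.1485, 0.2556, 0.2017, 0.2157], E[r] = 0.0079, γ^t·E[r] = 0.002603, running G = -1.098661
t=6: π = [0.1784, 0.1485, 0.2557, 0.2017, 0.2158], E[r] = 0.0079, γ^t·E[r] = 0.002074, running G = -1.096587
t=7: π = [0.1784, 0.1485, 0.2557, 0.2017, 0.2158], E[r] = 0.0079, γ^t·E[r] = 0.001662, running G = -1.094925
t=8: π = [0.1784, 0.1485, 0.2557, 0.2017, 0.2158], E[r] = 0.0079, γ^t·E[r] = 0.001330, running G = -1.093595

G = -1.0936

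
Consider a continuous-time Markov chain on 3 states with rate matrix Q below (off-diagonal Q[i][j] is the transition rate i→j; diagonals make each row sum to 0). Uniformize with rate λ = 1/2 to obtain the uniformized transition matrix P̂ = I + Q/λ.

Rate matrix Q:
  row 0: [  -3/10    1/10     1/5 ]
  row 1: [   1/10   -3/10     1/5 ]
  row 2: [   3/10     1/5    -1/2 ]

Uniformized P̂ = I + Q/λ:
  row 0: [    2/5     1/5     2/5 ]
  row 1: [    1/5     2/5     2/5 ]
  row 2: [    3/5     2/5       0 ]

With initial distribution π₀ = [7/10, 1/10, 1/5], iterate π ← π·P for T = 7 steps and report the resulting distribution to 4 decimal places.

t=0: π = [0.7000, 0.1000, 0.2000]
t=1: π = [0.4200, 0.2600, 0.3200]
t=2: π = [0.4120, 0.3160, 0.2720]
t=3: π = [0.3912, 0.3176, 0.2912]
t=4: π = [0.3947, 0.3218, 0.2835]
t=5: π = [0.3924, 0.3211, 0.2866]
t=6: π = [0.3931, 0.3215, 0.2854]
t=7: π = [0.3928, 0.3214, 0.2859]

π = [0.3928, 0.3214, 0.2859]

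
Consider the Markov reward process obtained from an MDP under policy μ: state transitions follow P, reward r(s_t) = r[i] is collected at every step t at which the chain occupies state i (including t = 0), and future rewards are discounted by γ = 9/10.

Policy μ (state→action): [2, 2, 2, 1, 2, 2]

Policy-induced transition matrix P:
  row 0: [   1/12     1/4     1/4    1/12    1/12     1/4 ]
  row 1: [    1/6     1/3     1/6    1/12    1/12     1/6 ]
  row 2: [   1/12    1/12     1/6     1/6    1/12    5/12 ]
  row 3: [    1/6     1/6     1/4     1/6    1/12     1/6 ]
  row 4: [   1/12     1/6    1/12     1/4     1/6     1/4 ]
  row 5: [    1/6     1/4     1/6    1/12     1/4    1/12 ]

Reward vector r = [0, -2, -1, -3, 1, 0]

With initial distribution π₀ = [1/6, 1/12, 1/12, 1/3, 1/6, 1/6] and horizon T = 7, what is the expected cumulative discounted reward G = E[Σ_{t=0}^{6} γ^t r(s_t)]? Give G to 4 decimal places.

G = -4.7969

t=0: π = [0.1667, 0.0833, 0.0833, 0.3333, 0.1667, 0.1667], E[r] = -1.0833, γ^t·E[r] = -1.083333, running G = -1.083333
t=1: π = [0.1319, 0.2014, 0.1944, 0.1458, 0.1250, 0.2014], E[r] = -0.9097, γ^t·E[r] = -0.818750, running G = -1.902083
t=2: π = [0.1291, 0.2118, 0.1794, 0.1325, 0.1273, 0.2199], E[r] = -0.8733, γ^t·E[r] = -0.707344, running G = -2.609427
t=3: π = [0.1304, 0.2161, 0.1779, 0.1305, 0.1306, 0.2146], E[r] = -0.8711, γ^t·E[r] = -0.635027, running G = -3.244454
t=4: π = [0.1301, 0.2166, 0.1775, 0.1308, 0.1300, 0.2150], E[r] = -0.8732, γ^t·E[r] = -0.572877, running G = -3.817332
t=5: π = [0.1302, 0.2167, 0.1776, 0.1307, 0.1300, 0.2148], E[r] = -0.8731, γ^t·E[r] = -0.515564, running G = -4.332895
t=6: π = [0.1302, 0.2167, 0.1776, 0.1307, 0.1300, 0.2148], E[r] = -0.8732, γ^t·E[r] = -0.464030, running G = -4.796925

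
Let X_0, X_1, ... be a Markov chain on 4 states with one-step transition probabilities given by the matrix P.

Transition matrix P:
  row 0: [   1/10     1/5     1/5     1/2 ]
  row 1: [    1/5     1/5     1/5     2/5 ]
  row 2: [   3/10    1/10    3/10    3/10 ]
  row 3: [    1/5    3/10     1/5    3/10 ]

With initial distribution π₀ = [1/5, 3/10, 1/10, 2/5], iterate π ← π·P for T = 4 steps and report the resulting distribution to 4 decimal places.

t=0: π = [0.2000, 0.3000, 0.1000, 0.4000]
t=1: π = [0.1900, 0.2300, 0.2100, 0.3700]
t=2: π = [0.2020, 0.2160, 0.2210, 0.3610]
t=3: π = [0.2019, 0.2140, 0.2221, 0.3620]
t=4: π = [0.2020, 0.2140, 0.2222, 0.3618]

π = [0.2020, 0.2140, 0.2222, 0.3618]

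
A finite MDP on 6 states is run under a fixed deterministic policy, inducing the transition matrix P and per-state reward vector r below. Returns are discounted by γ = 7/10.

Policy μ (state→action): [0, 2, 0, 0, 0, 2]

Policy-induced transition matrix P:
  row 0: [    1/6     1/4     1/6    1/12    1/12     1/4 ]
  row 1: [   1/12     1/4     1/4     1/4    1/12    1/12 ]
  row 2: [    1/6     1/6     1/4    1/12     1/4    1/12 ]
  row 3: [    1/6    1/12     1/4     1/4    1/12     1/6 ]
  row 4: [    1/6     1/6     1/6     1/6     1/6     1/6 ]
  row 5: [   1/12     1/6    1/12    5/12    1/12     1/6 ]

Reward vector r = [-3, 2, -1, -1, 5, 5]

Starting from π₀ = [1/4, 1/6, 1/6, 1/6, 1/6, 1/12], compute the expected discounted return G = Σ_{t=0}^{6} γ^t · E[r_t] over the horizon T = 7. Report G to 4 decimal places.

G = 2.4053

t=0: π = [0.2500, 0.1667, 0.1667, 0.1667, 0.1667, 0.0833], E[r] = 0.5000, γ^t·E[r] = 0.500000, running G = 0.500000
t=1: π = [0.1458, 0.1875, 0.2014, 0.1806, 0.1250, 0.1597], E[r] = 0.9792, γ^t·E[r] = 0.685417, running G = 1.185417
t=2: π = [0.1377, 0.1794, 0.2008, 0.2083, 0.1273, 0.1464], E[r] = 0.9051, γ^t·E[r] = 0.443495, running G = 1.628912
t=3: π = [0.1395, 0.1757, 0.2035, 0.2074, 0.1274, 0.1465], E[r] = 0.8914, γ^t·E[r] = 0.305749, running G = 1.934661
t=4: π = [0.1398, 0.1757, 0.2033, 0.2066, 0.1279, 0.1467], E[r] = 0.8947, γ^t·E[r] = 0.214815, running G = 2.149476
t=5: π = [0.1398, 0.1757, 0.2032, 0.2066, 0.1279, 0.1467], E[r] = 0.8953, γ^t·E[r] = 0.150472, running G = 2.299947
t=6: π = [0.1398, 0.1757, 0.2032, 0.2066, 0.1279, 0.1467], E[r] = 0.8952, γ^t·E[r] = 0.105325, running G = 2.405272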